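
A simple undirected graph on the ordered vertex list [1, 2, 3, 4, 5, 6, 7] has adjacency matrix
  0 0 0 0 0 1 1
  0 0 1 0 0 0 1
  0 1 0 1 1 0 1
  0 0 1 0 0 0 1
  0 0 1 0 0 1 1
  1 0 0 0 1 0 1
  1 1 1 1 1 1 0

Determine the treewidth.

2

A width-2 tree decomposition is:
Bags: B1 = {3, 5, 7}  B2 = {2, 3, 7}  B3 = {5, 6, 7}  B4 = {1, 6, 7}  B5 = {3, 4, 7}
Tree: B1–B2, B1–B3, B3–B4, B2–B5
Each bag holds 3 vertices, so the decomposition has width 2, which upper-bounds the treewidth. Conversely, {1, 6, 7} is a clique of size 3, and the vertices of any clique must share a bag in every tree decomposition; so some bag has ≥ 3 vertices and tw(G) ≥ 2. The upper and lower bounds meet at 2, so that is the treewidth.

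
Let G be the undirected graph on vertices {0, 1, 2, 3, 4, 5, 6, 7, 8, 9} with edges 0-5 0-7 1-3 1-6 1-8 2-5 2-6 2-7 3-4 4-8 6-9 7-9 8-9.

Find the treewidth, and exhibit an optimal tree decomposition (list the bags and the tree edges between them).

Treewidth 2.
Bags: B1 = {0, 5, 7}  B2 = {2, 5, 7}  B3 = {2, 7, 9}  B4 = {2, 6, 9}  B5 = {6, 8, 9}  B6 = {1, 6, 8}  B7 = {1, 4, 8}  B8 = {1, 3, 4}
Tree: B1–B2, B2–B3, B3–B4, B4–B5, B5–B6, B6–B7, B7–B8

Each bag holds 3 vertices, so the decomposition has width 2, which upper-bounds the treewidth. The edges 0–5–2–7–0 form a cycle, so G is not a tree and its treewidth is at least 2. The upper and lower bounds meet at 2, so that is the treewidth.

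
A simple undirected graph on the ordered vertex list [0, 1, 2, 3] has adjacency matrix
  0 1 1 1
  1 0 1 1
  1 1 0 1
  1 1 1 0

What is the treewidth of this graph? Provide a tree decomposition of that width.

With just one bag of size 4, the width is 4 − 1 = 3, so tw(G) ≤ 3. Conversely, {0, 1, 2, 3} is a clique of size 4, and the vertices of any clique must share a bag in every tree decomposition; so some bag has ≥ 4 vertices and tw(G) ≥ 3. Therefore the treewidth is 3.

Treewidth 3.
Bags: B1 = {0, 1, 2, 3}
Tree: (single bag)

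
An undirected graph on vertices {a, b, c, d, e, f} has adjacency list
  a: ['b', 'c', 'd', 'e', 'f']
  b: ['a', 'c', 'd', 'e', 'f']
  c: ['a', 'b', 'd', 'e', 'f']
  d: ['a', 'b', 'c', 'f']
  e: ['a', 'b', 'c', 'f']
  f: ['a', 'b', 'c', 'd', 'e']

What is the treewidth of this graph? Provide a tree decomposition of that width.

Each bag holds 5 vertices, so the decomposition has width 4, which upper-bounds the treewidth. Conversely, {a, b, c, d, f} is a clique of size 5, and the vertices of any clique must share a bag in every tree decomposition; so some bag has ≥ 5 vertices and tw(G) ≥ 4. Combining the bounds, tw(G) = 4.

Treewidth 4.
One optimal decomposition is:
Bags: B1 = {a, b, c, e, f}  B2 = {a, b, c, d, f}
Tree: B1–B2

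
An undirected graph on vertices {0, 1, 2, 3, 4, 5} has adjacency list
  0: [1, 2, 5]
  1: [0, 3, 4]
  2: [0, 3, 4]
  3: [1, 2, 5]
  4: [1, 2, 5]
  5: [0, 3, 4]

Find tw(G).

3

A width-3 tree decomposition is:
Bags: B1 = {1, 2, 3, 5}  B2 = {1, 2, 4, 5}  B3 = {0, 1, 2, 5}
Tree: B1–B2, B2–B3
Each bag holds 4 vertices, so the decomposition has width 3, which upper-bounds the treewidth. For the lower bound: the 4 vertex sets {2,3}, {4,5}, {1}, {0} are disjoint, each induces a connected subgraph, and every pair is joined by at least one edge of G. Contracting each set to a single vertex therefore yields K_{4} as a minor, and since treewidth is minor-monotone, tw(G) ≥ tw(K_{4}) = 3. The upper and lower bounds meet at 3, so that is the treewidth.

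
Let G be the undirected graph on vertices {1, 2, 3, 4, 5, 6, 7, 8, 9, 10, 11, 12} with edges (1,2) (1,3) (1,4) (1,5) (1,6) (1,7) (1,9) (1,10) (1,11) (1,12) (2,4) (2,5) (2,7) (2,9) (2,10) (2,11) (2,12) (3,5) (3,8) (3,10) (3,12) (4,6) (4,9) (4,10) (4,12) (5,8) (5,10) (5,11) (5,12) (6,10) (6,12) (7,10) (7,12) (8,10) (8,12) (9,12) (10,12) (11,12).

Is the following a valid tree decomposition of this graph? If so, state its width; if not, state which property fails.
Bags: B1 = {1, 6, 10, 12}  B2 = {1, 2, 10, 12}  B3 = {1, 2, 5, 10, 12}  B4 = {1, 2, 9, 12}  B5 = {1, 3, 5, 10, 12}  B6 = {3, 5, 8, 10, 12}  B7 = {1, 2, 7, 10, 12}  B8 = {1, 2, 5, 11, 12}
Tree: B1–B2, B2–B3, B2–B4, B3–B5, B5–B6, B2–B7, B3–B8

A tree decomposition must satisfy three properties: every vertex lies in some bag; for every edge, both endpoints lie together in some bag; and for every vertex, the bags containing it form a connected subtree. Here vertex 4 appears in no bag, so the decomposition is invalid.

No — vertex 4 appears in no bag.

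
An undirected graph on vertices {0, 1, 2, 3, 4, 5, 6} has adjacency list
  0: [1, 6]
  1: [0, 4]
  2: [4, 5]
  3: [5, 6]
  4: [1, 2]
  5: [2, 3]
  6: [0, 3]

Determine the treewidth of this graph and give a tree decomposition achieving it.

Treewidth 2.
One such decomposition:
Bags: B1 = {3, 5, 6}  B2 = {0, 5, 6}  B3 = {0, 1, 5}  B4 = {1, 4, 5}  B5 = {2, 4, 5}
Tree: B1–B2, B2–B3, B3–B4, B4–B5

Every bag has size at most 3, so the width is 3 − 1 = 2 and tw(G) ≤ 2. For the lower bound, G contains the cycle 5–3–6–0–1–4–2–5, so G is not a forest; only forests have treewidth ≤ 1, hence tw(G) ≥ 2. Therefore the treewidth is 2.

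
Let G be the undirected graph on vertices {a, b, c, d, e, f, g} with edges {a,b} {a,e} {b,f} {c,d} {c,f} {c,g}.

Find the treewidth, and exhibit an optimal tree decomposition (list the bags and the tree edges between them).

Treewidth 1.
One optimal decomposition is:
Bags: B1 = {c, d}  B2 = {c, f}  B3 = {b, f}  B4 = {c, g}  B5 = {a, b}  B6 = {a, e}
Tree: B1–B2, B2–B3, B2–B4, B3–B5, B5–B6

Each bag holds 2 vertices, so the decomposition has width 1, which upper-bounds the treewidth. Since G has at least one edge (e.g. d–c), it is not an edgeless graph, so tw(G) ≥ 1. Therefore the treewidth is 1.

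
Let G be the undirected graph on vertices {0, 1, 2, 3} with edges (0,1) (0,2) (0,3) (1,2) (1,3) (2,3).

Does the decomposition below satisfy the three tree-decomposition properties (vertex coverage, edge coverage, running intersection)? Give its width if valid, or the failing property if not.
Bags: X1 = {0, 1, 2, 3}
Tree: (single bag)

Yes; width 3.

Checking the three conditions: (i) the bags cover all of {0, 1, 2, 3}; (ii) for each edge, some bag contains both endpoints; (iii) the bags containing any fixed vertex form a subtree. All hold, so the decomposition is valid with width 4 − 1 = 3.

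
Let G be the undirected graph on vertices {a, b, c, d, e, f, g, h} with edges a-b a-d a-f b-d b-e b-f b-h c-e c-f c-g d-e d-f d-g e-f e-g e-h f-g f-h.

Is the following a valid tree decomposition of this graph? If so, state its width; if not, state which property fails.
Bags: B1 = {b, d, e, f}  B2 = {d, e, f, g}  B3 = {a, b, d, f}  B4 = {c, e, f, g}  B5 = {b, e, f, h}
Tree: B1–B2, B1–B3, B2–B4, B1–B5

Yes; width 3.

Vertex coverage: the bags together contain {a, b, c, d, e, f, g, h}, the full vertex set. Edge coverage: each edge of G has both endpoints in at least one bag. Running intersection: for every vertex, the bags containing it form a connected subtree. All three properties hold, so this is a valid tree decomposition of width max|bag| − 1 = 3, and hence tw(G) ≤ 3.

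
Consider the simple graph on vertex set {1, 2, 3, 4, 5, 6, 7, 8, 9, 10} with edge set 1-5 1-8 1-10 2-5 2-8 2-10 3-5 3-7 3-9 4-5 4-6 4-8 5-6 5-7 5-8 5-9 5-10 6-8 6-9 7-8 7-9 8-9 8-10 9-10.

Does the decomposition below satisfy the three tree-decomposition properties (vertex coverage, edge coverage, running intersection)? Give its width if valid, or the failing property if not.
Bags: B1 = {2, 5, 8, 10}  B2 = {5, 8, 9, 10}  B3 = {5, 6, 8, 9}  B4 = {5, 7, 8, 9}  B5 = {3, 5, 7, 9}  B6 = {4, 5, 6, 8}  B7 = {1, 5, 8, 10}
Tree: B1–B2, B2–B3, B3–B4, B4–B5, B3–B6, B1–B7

Checking the three conditions: (i) the bags cover all of {1, 2, 3, 4, 5, 6, 7, 8, 9, 10}; (ii) for each edge, some bag contains both endpoints; (iii) the bags containing any fixed vertex form a subtree. All hold, so the decomposition is valid with width 4 − 1 = 3.

Yes; width 3.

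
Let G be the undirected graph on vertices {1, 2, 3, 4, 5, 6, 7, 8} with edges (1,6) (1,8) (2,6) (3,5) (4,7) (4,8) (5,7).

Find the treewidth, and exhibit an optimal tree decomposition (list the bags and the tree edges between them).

Every bag has size at most 2, so the width is 2 − 1 = 1 and tw(G) ≤ 1. G has an edge, so its treewidth is at least 1. Hence tw(G) = 1 exactly.

Treewidth 1.
One optimal decomposition is:
Bags: B1 = {3, 5}  B2 = {5, 7}  B3 = {4, 7}  B4 = {4, 8}  B5 = {1, 8}  B6 = {1, 6}  B7 = {2, 6}
Tree: B1–B2, B2–B3, B3–B4, B4–B5, B5–B6, B6–B7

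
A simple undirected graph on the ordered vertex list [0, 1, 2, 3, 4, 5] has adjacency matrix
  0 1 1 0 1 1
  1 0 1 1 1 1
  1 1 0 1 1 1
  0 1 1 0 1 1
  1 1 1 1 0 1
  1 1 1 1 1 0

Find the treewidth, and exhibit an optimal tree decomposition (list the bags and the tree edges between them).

Treewidth 4.
One such decomposition:
Bags: B1 = {0, 1, 2, 4, 5}  B2 = {1, 2, 3, 4, 5}
Tree: B1–B2

Each bag holds 5 vertices, so the decomposition has width 4, which upper-bounds the treewidth. Conversely, {0, 1, 2, 4, 5} is a clique of size 5, and the vertices of any clique must share a bag in every tree decomposition; so some bag has ≥ 5 vertices and tw(G) ≥ 4. Hence tw(G) = 4 exactly.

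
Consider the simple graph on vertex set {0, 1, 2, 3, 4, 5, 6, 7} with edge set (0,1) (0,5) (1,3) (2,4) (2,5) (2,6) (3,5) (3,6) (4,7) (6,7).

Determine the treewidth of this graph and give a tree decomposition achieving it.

Treewidth 2.
One optimal decomposition is:
Bags: B1 = {0, 1, 5}  B2 = {1, 3, 5}  B3 = {2, 3, 5}  B4 = {2, 3, 6}  B5 = {2, 4, 6}  B6 = {4, 6, 7}
Tree: B1–B2, B2–B3, B3–B4, B4–B5, B5–B6

The largest bag has 3 vertices, giving width 2; this decomposition certifies tw(G) ≤ 2. Since 0–1–3–5–0 is a cycle in G, G is not acyclic. Forests are exactly the graphs of treewidth ≤ 1, so tw(G) ≥ 2. Hence tw(G) = 2 exactly.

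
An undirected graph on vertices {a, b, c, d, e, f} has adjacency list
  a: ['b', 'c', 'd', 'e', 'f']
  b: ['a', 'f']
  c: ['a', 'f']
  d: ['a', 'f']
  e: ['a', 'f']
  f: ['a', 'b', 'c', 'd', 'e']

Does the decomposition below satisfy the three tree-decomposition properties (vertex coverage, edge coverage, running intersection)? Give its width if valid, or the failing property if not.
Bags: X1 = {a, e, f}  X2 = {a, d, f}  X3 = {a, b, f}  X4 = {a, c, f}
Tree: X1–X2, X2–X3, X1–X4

Every vertex of G appears in some bag (union = {a, b, c, d, e, f}); every edge is covered by a bag; and for each vertex v the set of bags containing v is connected in the bag tree. The decomposition is therefore valid. The largest bag has 3 vertices, so the width is 2.

Yes; width 2.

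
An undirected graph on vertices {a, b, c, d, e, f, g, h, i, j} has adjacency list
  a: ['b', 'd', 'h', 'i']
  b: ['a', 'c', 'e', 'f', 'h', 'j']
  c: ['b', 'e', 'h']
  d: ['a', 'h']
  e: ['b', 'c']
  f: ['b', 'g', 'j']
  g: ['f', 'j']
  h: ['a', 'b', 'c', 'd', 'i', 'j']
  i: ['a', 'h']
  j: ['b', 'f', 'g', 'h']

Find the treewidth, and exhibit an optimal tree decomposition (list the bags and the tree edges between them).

Every bag has size at most 3, so the width is 3 − 1 = 2 and tw(G) ≤ 2. On the other hand G contains the 3-clique {f, g, j}. A clique must lie in a single bag of any decomposition, so no decomposition can have width below 2. Hence tw(G) = 2 exactly.

Treewidth 2.
One optimal decomposition is:
Bags: B1 = {b, h, j}  B2 = {b, f, j}  B3 = {a, b, h}  B4 = {b, c, h}  B5 = {a, h, i}  B6 = {f, g, j}  B7 = {b, c, e}  B8 = {a, d, h}
Tree: B1–B2, B1–B3, B3–B4, B3–B5, B2–B6, B4–B7, B3–B8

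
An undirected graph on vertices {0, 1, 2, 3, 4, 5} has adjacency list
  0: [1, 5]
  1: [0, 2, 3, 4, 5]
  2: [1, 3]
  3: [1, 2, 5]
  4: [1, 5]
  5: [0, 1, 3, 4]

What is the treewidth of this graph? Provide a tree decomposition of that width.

Every bag has size at most 3, so the width is 3 − 1 = 2 and tw(G) ≤ 2. Conversely, {1, 2, 3} is a clique of size 3, and the vertices of any clique must share a bag in every tree decomposition; so some bag has ≥ 3 vertices and tw(G) ≥ 2. The upper and lower bounds meet at 2, so that is the treewidth.

Treewidth 2.
One such decomposition:
Bags: B1 = {0, 1, 5}  B2 = {1, 4, 5}  B3 = {1, 3, 5}  B4 = {1, 2, 3}
Tree: B1–B2, B1–B3, B3–B4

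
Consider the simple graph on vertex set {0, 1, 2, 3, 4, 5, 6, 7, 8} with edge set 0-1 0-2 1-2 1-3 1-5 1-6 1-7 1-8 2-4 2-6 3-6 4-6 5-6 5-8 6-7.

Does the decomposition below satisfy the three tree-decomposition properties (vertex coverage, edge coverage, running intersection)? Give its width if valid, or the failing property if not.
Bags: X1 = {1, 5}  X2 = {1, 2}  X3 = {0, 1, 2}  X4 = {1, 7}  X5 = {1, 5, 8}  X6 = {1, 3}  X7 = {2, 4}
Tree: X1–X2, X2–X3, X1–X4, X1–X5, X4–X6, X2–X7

A tree decomposition must satisfy three properties: every vertex lies in some bag; for every edge, both endpoints lie together in some bag; and for every vertex, the bags containing it form a connected subtree. Here vertex 6 appears in no bag, so the decomposition is invalid.

No — vertex 6 appears in no bag.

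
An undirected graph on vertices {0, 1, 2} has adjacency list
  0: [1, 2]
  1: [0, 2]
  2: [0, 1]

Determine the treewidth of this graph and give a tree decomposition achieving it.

Treewidth 2.
Bags: B1 = {0, 1, 2}
Tree: (single bag)

With just one bag of size 3, the width is 3 − 1 = 2, so tw(G) ≤ 2. On the other hand G contains the 3-clique {0, 1, 2}. A clique must lie in a single bag of any decomposition, so no decomposition can have width below 2. Combining the bounds, tw(G) = 2.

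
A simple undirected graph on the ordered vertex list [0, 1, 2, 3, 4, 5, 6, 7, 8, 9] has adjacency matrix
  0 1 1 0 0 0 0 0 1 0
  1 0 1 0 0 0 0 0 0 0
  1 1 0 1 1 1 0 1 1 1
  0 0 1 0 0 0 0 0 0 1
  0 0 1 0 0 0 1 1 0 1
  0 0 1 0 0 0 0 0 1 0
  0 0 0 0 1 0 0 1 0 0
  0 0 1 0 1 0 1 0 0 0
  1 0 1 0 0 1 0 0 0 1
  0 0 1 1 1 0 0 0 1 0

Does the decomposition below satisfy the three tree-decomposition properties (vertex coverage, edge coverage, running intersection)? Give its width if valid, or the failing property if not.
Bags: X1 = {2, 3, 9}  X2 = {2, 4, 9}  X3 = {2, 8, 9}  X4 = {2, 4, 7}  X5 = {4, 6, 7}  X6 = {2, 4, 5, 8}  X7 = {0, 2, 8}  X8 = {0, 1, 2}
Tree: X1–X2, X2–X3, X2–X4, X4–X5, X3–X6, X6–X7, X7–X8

No — bags containing vertex 4 are not connected in the tree.

A tree decomposition must satisfy three properties: every vertex lies in some bag; for every edge, both endpoints lie together in some bag; and for every vertex, the bags containing it form a connected subtree. Here bags containing vertex 4 are not connected in the tree, so the decomposition is invalid.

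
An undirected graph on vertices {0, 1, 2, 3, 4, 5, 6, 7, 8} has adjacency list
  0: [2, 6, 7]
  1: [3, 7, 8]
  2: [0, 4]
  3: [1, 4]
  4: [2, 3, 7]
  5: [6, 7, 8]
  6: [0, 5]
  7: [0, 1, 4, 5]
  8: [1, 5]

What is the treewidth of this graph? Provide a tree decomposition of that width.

Treewidth 3.
One optimal decomposition is:
Bags: B1 = {0, 2, 3, 4}  B2 = {0, 3, 4, 7}  B3 = {0, 1, 3, 7}  B4 = {0, 1, 6, 7}  B5 = {1, 5, 6, 7}  B6 = {1, 5, 6, 8}
Tree: B1–B2, B2–B3, B3–B4, B4–B5, B5–B6

Every bag has size at most 4, so the width is 4 − 1 = 3 and tw(G) ≤ 3. For the lower bound: the 4 vertex sets {2,3,4}, {0}, {7}, {1,5,6,8} are disjoint, each induces a connected subgraph, and every pair is joined by at least one edge of G. Contracting each set to a single vertex therefore yields K_{4} as a minor, and since treewidth is minor-monotone, tw(G) ≥ tw(K_{4}) = 3. Combining the bounds, tw(G) = 3.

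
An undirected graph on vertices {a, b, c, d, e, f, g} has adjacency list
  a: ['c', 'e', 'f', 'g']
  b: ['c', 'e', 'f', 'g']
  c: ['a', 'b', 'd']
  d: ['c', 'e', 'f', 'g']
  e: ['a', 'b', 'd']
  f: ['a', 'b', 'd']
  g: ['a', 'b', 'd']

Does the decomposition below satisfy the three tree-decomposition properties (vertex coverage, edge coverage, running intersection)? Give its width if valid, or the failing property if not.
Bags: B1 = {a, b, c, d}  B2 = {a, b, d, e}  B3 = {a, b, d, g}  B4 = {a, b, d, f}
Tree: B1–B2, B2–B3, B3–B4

Vertex coverage: the bags together contain {a, b, c, d, e, f, g}, the full vertex set. Edge coverage: each edge of G has both endpoints in at least one bag. Running intersection: for every vertex, the bags containing it form a connected subtree. All three properties hold, so this is a valid tree decomposition of width max|bag| − 1 = 3, and hence tw(G) ≤ 3.

Yes; width 3.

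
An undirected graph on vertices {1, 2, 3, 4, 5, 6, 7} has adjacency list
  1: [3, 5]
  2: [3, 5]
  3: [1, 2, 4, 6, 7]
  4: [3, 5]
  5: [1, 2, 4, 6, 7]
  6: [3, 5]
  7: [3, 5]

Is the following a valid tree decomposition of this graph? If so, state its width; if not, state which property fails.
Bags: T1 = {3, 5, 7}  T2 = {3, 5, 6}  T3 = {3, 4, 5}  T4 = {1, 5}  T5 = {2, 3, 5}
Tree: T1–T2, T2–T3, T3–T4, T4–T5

A tree decomposition must satisfy three properties: every vertex lies in some bag; for every edge, both endpoints lie together in some bag; and for every vertex, the bags containing it form a connected subtree. Here edge (3,1) lies in no bag, so the decomposition is invalid.

No — edge (3,1) lies in no bag.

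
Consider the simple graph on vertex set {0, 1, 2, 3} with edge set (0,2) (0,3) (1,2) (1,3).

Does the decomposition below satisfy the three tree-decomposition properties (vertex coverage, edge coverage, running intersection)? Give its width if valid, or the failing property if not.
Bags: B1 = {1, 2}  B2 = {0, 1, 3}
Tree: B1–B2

No — edge (0,2) lies in no bag.

A tree decomposition must satisfy three properties: every vertex lies in some bag; for every edge, both endpoints lie together in some bag; and for every vertex, the bags containing it form a connected subtree. Here edge (0,2) lies in no bag, so the decomposition is invalid.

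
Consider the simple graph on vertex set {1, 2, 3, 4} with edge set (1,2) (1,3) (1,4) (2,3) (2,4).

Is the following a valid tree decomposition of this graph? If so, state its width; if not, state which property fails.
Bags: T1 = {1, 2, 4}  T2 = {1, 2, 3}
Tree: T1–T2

Checking the three conditions: (i) the bags cover all of {1, 2, 3, 4}; (ii) for each edge, some bag contains both endpoints; (iii) the bags containing any fixed vertex form a subtree. All hold, so the decomposition is valid with width 3 − 1 = 2.

Yes; width 2.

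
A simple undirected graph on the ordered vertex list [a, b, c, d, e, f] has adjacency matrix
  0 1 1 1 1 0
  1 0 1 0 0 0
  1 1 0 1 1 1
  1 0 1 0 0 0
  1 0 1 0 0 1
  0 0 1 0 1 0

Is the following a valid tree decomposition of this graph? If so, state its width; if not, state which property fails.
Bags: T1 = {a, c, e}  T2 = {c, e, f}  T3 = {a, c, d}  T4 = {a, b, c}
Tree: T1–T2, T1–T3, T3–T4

Yes; width 2.

Every vertex of G appears in some bag (union = {a, b, c, d, e, f}); every edge is covered by a bag; and for each vertex v the set of bags containing v is connected in the bag tree. The decomposition is therefore valid. The largest bag has 3 vertices, so the width is 2.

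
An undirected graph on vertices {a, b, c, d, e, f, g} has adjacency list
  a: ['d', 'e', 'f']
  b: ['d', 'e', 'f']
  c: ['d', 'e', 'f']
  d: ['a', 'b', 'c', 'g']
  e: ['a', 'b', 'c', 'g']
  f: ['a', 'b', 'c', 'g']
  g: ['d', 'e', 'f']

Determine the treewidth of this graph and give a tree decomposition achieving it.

The largest bag has 4 vertices, giving width 3; this decomposition certifies tw(G) ≤ 3. For the lower bound: the 4 vertex sets {b,d}, {f,g}, {e}, {c} are disjoint, each induces a connected subgraph, and every pair is joined by at least one edge of G. Contracting each set to a single vertex therefore yields K_{4} as a minor, and since treewidth is minor-monotone, tw(G) ≥ tw(K_{4}) = 3. Combining the bounds, tw(G) = 3.

Treewidth 3.
Bags: B1 = {b, d, e, f}  B2 = {d, e, f, g}  B3 = {c, d, e, f}  B4 = {a, d, e, f}
Tree: B1–B2, B2–B3, B3–B4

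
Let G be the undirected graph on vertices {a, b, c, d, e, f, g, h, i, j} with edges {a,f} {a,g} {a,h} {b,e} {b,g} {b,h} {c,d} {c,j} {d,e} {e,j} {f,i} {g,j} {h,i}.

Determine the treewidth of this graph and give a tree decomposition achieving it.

Each bag holds 3 vertices, so the decomposition has width 2, which upper-bounds the treewidth. For the lower bound, G contains the cycle c–d–e–j–c, so G is not a forest; only forests have treewidth ≤ 1, hence tw(G) ≥ 2. The upper and lower bounds meet at 2, so that is the treewidth.

Treewidth 2.
Bags: B1 = {c, d, j}  B2 = {d, e, j}  B3 = {e, g, j}  B4 = {b, e, g}  B5 = {a, b, g}  B6 = {a, b, h}  B7 = {a, f, h}  B8 = {f, h, i}
Tree: B1–B2, B2–B3, B3–B4, B4–B5, B5–B6, B6–B7, B7–B8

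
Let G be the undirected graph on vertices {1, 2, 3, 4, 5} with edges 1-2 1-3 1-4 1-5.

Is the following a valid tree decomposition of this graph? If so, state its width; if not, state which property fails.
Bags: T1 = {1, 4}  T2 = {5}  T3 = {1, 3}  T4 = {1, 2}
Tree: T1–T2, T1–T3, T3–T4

A tree decomposition must satisfy three properties: every vertex lies in some bag; for every edge, both endpoints lie together in some bag; and for every vertex, the bags containing it form a connected subtree. Here edge (1,5) lies in no bag, so the decomposition is invalid.

No — edge (1,5) lies in no bag.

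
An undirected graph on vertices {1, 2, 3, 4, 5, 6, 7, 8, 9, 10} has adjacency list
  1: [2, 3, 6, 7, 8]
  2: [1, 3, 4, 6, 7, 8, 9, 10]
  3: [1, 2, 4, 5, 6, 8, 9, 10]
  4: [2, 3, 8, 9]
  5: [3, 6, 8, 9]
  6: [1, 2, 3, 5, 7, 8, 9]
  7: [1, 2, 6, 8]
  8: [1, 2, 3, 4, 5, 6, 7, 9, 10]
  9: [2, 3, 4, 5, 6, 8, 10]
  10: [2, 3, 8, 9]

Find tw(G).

A width-4 tree decomposition is:
Bags: B1 = {1, 2, 3, 6, 8}  B2 = {1, 2, 6, 7, 8}  B3 = {2, 3, 6, 8, 9}  B4 = {3, 5, 6, 8, 9}  B5 = {2, 3, 4, 8, 9}  B6 = {2, 3, 8, 9, 10}
Tree: B1–B2, B1–B3, B3–B4, B3–B5, B3–B6
Every bag has size at most 5, so the width is 5 − 1 = 4 and tw(G) ≤ 4. On the other hand G contains the 5-clique {1, 2, 3, 6, 8}. A clique must lie in a single bag of any decomposition, so no decomposition can have width below 4. Hence tw(G) = 4 exactly.

4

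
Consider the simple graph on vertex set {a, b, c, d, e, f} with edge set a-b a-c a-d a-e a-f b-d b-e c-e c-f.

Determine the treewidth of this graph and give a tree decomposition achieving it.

Every bag has size at most 3, so the width is 3 − 1 = 2 and tw(G) ≤ 2. For the lower bound, the 3 vertices {a, c, e} are pairwise adjacent, and any tree decomposition puts a clique entirely inside one bag — forcing width ≥ 2. Hence tw(G) = 2 exactly.

Treewidth 2.
Bags: B1 = {a, b, e}  B2 = {a, c, e}  B3 = {a, c, f}  B4 = {a, b, d}
Tree: B1–B2, B2–B3, B1–B4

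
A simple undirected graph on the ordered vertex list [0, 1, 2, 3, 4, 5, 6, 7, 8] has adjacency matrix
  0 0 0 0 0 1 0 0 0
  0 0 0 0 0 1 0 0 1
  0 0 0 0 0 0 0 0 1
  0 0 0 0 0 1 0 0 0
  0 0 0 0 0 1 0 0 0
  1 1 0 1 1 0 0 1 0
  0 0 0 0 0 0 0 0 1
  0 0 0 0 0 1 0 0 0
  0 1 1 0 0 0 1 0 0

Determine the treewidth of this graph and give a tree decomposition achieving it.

Treewidth 1.
Bags: B1 = {4, 5}  B2 = {0, 5}  B3 = {1, 5}  B4 = {1, 8}  B5 = {2, 8}  B6 = {5, 7}  B7 = {3, 5}  B8 = {6, 8}
Tree: B1–B2, B2–B3, B3–B4, B4–B5, B1–B6, B6–B7, B5–B8

Each bag holds 2 vertices, so the decomposition has width 1, which upper-bounds the treewidth. Any graph with an edge has treewidth ≥ 1, and G has the edge 4–5. The upper and lower bounds meet at 1, so that is the treewidth.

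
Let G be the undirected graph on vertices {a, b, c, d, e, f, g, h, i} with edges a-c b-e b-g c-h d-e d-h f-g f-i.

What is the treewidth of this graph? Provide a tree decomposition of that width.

The largest bag has 2 vertices, giving width 1; this decomposition certifies tw(G) ≤ 1. G has an edge, so its treewidth is at least 1. The upper and lower bounds meet at 1, so that is the treewidth.

Treewidth 1.
One such decomposition:
Bags: B1 = {f, i}  B2 = {f, g}  B3 = {b, g}  B4 = {b, e}  B5 = {d, e}  B6 = {d, h}  B7 = {c, h}  B8 = {a, c}
Tree: B1–B2, B2–B3, B3–B4, B4–B5, B5–B6, B6–B7, B7–B8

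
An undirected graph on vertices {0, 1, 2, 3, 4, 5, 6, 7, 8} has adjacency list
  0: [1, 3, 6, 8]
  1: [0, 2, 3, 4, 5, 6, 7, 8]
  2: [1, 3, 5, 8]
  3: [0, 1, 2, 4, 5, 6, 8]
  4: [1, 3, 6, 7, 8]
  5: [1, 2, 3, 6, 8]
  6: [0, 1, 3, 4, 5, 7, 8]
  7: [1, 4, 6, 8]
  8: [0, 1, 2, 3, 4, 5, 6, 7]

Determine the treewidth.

4

A width-4 tree decomposition is:
Bags: B1 = {1, 2, 3, 5, 8}  B2 = {1, 3, 5, 6, 8}  B3 = {1, 3, 4, 6, 8}  B4 = {0, 1, 3, 6, 8}  B5 = {1, 4, 6, 7, 8}
Tree: B1–B2, B2–B3, B2–B4, B3–B5
Every bag has size at most 5, so the width is 5 − 1 = 4 and tw(G) ≤ 4. On the other hand G contains the 5-clique {1, 2, 3, 5, 8}. A clique must lie in a single bag of any decomposition, so no decomposition can have width below 4. Therefore the treewidth is 4.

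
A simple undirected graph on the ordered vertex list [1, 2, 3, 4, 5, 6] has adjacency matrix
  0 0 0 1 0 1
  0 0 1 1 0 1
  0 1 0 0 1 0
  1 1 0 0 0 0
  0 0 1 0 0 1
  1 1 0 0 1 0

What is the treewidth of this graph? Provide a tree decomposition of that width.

Each bag holds 3 vertices, so the decomposition has width 2, which upper-bounds the treewidth. Since 5–3–2–6–5 is a cycle in G, G is not acyclic. Forests are exactly the graphs of treewidth ≤ 1, so tw(G) ≥ 2. Hence tw(G) = 2 exactly.

Treewidth 2.
One such decomposition:
Bags: B1 = {3, 5, 6}  B2 = {2, 3, 6}  B3 = {1, 2, 6}  B4 = {1, 2, 4}
Tree: B1–B2, B2–B3, B3–B4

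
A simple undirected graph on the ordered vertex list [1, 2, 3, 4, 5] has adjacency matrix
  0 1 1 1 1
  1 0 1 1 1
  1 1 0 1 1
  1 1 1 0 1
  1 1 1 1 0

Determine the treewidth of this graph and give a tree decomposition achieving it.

A single bag containing all 5 vertices is trivially a valid decomposition of width 4. On the other hand G contains the 5-clique {1, 2, 3, 4, 5}. A clique must lie in a single bag of any decomposition, so no decomposition can have width below 4. Combining the bounds, tw(G) = 4.

Treewidth 4.
One such decomposition:
Bags: B1 = {1, 2, 3, 4, 5}
Tree: (single bag)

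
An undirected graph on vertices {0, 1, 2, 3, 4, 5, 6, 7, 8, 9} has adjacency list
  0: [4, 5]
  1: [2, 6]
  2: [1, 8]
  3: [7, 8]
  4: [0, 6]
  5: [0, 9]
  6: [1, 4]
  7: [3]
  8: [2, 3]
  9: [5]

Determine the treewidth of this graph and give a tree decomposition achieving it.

Treewidth 1.
Bags: B1 = {3, 7}  B2 = {3, 8}  B3 = {2, 8}  B4 = {1, 2}  B5 = {1, 6}  B6 = {4, 6}  B7 = {0, 4}  B8 = {0, 5}  B9 = {5, 9}
Tree: B1–B2, B2–B3, B3–B4, B4–B5, B5–B6, B6–B7, B7–B8, B8–B9

Every bag has size at most 2, so the width is 2 − 1 = 1 and tw(G) ≤ 1. Any graph with an edge has treewidth ≥ 1, and G has the edge 7–3. Therefore the treewidth is 1.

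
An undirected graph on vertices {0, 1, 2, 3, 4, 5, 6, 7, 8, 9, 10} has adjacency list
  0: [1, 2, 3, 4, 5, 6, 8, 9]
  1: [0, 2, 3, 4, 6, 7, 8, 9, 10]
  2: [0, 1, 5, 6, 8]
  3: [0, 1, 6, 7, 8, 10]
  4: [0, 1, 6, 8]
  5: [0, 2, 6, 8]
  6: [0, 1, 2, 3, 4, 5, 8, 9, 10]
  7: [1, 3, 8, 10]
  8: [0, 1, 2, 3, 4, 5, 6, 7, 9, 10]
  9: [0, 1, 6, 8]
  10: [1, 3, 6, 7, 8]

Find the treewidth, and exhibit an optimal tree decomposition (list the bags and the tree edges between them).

Treewidth 4.
One optimal decomposition is:
Bags: B1 = {0, 1, 2, 6, 8}  B2 = {0, 2, 5, 6, 8}  B3 = {0, 1, 4, 6, 8}  B4 = {0, 1, 6, 8, 9}  B5 = {0, 1, 3, 6, 8}  B6 = {1, 3, 6, 8, 10}  B7 = {1, 3, 7, 8, 10}
Tree: B1–B2, B1–B3, B1–B4, B4–B5, B5–B6, B6–B7

Each bag holds 5 vertices, so the decomposition has width 4, which upper-bounds the treewidth. For the lower bound, the 5 vertices {0, 1, 6, 8, 9} are pairwise adjacent, and any tree decomposition puts a clique entirely inside one bag — forcing width ≥ 4. Therefore the treewidth is 4.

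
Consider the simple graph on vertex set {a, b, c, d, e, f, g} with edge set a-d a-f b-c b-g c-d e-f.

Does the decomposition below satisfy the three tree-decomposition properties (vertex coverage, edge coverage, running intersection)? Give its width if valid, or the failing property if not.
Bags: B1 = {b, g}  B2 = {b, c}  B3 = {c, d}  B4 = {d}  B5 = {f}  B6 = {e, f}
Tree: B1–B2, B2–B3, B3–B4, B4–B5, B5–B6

No — vertex a appears in no bag.

A tree decomposition must satisfy three properties: every vertex lies in some bag; for every edge, both endpoints lie together in some bag; and for every vertex, the bags containing it form a connected subtree. Here vertex a appears in no bag, so the decomposition is invalid.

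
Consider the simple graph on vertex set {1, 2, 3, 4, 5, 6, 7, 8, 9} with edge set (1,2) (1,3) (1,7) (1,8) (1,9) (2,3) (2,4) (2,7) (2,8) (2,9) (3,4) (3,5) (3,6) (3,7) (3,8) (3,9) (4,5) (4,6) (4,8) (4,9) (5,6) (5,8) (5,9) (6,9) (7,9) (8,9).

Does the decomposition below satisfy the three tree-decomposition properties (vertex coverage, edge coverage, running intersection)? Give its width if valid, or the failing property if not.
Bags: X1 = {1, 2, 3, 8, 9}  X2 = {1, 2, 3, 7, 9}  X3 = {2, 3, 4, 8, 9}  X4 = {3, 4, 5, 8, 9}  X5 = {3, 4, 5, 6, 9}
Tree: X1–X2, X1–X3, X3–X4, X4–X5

Every vertex of G appears in some bag (union = {1, 2, 3, 4, 5, 6, 7, 8, 9}); every edge is covered by a bag; and for each vertex v the set of bags containing v is connected in the bag tree. The decomposition is therefore valid. The largest bag has 5 vertices, so the width is 4.

Yes; width 4.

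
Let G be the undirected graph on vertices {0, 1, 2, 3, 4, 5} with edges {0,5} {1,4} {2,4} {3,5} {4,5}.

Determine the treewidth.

A width-1 tree decomposition is:
Bags: B1 = {4, 5}  B2 = {2, 4}  B3 = {0, 5}  B4 = {3, 5}  B5 = {1, 4}
Tree: B1–B2, B1–B3, B1–B4, B2–B5
Every bag has size at most 2, so the width is 2 − 1 = 1 and tw(G) ≤ 1. Any graph with an edge has treewidth ≥ 1, and G has the edge 5–4. Therefore the treewidth is 1.

1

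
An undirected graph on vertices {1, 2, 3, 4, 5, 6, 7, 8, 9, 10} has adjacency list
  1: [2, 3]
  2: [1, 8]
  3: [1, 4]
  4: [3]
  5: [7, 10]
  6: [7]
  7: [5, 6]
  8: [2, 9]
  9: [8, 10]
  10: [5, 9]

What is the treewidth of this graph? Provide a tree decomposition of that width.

Treewidth 1.
One such decomposition:
Bags: B1 = {6, 7}  B2 = {5, 7}  B3 = {5, 10}  B4 = {9, 10}  B5 = {8, 9}  B6 = {2, 8}  B7 = {1, 2}  B8 = {1, 3}  B9 = {3, 4}
Tree: B1–B2, B2–B3, B3–B4, B4–B5, B5–B6, B6–B7, B7–B8, B8–B9

The largest bag has 2 vertices, giving width 1; this decomposition certifies tw(G) ≤ 1. Since G has at least one edge (e.g. 6–7), it is not an edgeless graph, so tw(G) ≥ 1. The upper and lower bounds meet at 1, so that is the treewidth.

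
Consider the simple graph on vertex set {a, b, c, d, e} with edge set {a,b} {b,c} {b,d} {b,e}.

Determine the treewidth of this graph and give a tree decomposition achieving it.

Treewidth 1.
One optimal decomposition is:
Bags: B1 = {b, d}  B2 = {b, c}  B3 = {a, b}  B4 = {b, e}
Tree: B1–B2, B2–B3, B2–B4

Each bag holds 2 vertices, so the decomposition has width 1, which upper-bounds the treewidth. Since G has at least one edge (e.g. b–d), it is not an edgeless graph, so tw(G) ≥ 1. Therefore the treewidth is 1.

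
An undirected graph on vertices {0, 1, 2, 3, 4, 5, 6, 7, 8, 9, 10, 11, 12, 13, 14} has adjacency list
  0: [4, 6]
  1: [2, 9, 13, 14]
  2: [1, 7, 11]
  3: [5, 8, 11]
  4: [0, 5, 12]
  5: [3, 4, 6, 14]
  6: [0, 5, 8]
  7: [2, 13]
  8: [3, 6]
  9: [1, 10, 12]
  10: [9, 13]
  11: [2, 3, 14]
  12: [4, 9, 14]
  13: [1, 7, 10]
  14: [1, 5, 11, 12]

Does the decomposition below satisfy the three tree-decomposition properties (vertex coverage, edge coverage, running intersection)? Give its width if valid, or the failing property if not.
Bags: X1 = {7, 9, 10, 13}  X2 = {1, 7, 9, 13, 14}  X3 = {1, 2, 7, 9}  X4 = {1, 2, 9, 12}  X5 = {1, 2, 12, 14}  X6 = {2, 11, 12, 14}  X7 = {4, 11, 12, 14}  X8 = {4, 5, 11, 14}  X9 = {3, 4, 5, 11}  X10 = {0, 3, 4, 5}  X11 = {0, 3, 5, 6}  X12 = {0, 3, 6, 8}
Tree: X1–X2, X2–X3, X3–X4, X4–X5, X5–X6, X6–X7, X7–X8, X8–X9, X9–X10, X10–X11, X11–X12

A tree decomposition must satisfy three properties: every vertex lies in some bag; for every edge, both endpoints lie together in some bag; and for every vertex, the bags containing it form a connected subtree. Here bags containing vertex 14 are not connected in the tree, so the decomposition is invalid.

No — bags containing vertex 14 are not connected in the tree.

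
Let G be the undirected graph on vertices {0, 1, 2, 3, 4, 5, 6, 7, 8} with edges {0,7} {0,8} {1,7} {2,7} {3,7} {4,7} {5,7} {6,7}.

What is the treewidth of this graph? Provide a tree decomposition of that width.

Treewidth 1.
Bags: B1 = {0, 7}  B2 = {4, 7}  B3 = {1, 7}  B4 = {6, 7}  B5 = {3, 7}  B6 = {5, 7}  B7 = {0, 8}  B8 = {2, 7}
Tree: B1–B2, B1–B3, B3–B4, B2–B5, B2–B6, B1–B7, B2–B8

Each bag holds 2 vertices, so the decomposition has width 1, which upper-bounds the treewidth. G has an edge, so its treewidth is at least 1. Therefore the treewidth is 1.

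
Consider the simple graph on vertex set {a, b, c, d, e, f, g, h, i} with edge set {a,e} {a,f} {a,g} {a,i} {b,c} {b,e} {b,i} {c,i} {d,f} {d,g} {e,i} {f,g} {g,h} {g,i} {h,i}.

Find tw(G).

A width-2 tree decomposition is:
Bags: B1 = {a, g, i}  B2 = {a, e, i}  B3 = {b, e, i}  B4 = {g, h, i}  B5 = {a, f, g}  B6 = {b, c, i}  B7 = {d, f, g}
Tree: B1–B2, B2–B3, B1–B4, B1–B5, B3–B6, B5–B7
The largest bag has 3 vertices, giving width 2; this decomposition certifies tw(G) ≤ 2. For the lower bound, the 3 vertices {d, f, g} are pairwise adjacent, and any tree decomposition puts a clique entirely inside one bag — forcing width ≥ 2. The upper and lower bounds meet at 2, so that is the treewidth.

2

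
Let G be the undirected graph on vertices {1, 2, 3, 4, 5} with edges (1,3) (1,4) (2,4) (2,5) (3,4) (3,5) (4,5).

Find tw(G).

A width-2 tree decomposition is:
Bags: B1 = {1, 3, 4}  B2 = {3, 4, 5}  B3 = {2, 4, 5}
Tree: B1–B2, B2–B3
The largest bag has 3 vertices, giving width 2; this decomposition certifies tw(G) ≤ 2. For the lower bound, the 3 vertices {2, 4, 5} are pairwise adjacent, and any tree decomposition puts a clique entirely inside one bag — forcing width ≥ 2. Hence tw(G) = 2 exactly.

2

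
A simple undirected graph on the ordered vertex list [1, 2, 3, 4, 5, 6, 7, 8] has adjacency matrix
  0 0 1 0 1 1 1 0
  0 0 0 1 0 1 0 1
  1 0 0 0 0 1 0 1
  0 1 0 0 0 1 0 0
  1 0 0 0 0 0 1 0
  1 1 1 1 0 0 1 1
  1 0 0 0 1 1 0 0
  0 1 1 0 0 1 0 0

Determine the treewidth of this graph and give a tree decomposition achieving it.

The largest bag has 3 vertices, giving width 2; this decomposition certifies tw(G) ≤ 2. Conversely, {1, 5, 7} is a clique of size 3, and the vertices of any clique must share a bag in every tree decomposition; so some bag has ≥ 3 vertices and tw(G) ≥ 2. Therefore the treewidth is 2.

Treewidth 2.
One optimal decomposition is:
Bags: B1 = {3, 6, 8}  B2 = {2, 6, 8}  B3 = {1, 3, 6}  B4 = {1, 6, 7}  B5 = {1, 5, 7}  B6 = {2, 4, 6}
Tree: B1–B2, B1–B3, B3–B4, B4–B5, B2–B6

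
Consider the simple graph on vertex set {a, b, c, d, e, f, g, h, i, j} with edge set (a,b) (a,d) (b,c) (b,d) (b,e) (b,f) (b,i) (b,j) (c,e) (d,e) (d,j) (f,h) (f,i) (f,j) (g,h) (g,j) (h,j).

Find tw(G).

A width-2 tree decomposition is:
Bags: B1 = {b, f, j}  B2 = {b, d, j}  B3 = {b, f, i}  B4 = {b, d, e}  B5 = {b, c, e}  B6 = {f, h, j}  B7 = {g, h, j}  B8 = {a, b, d}
Tree: B1–B2, B1–B3, B2–B4, B4–B5, B1–B6, B6–B7, B4–B8
Each bag holds 3 vertices, so the decomposition has width 2, which upper-bounds the treewidth. For the lower bound, the 3 vertices {g, h, j} are pairwise adjacent, and any tree decomposition puts a clique entirely inside one bag — forcing width ≥ 2. Therefore the treewidth is 2.

2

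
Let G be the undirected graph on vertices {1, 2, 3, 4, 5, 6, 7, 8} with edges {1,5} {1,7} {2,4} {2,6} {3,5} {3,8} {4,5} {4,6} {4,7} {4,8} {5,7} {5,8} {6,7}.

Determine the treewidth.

2

A width-2 tree decomposition is:
Bags: B1 = {4, 5, 8}  B2 = {3, 5, 8}  B3 = {4, 5, 7}  B4 = {4, 6, 7}  B5 = {1, 5, 7}  B6 = {2, 4, 6}
Tree: B1–B2, B1–B3, B3–B4, B3–B5, B4–B6
Every bag has size at most 3, so the width is 3 − 1 = 2 and tw(G) ≤ 2. On the other hand G contains the 3-clique {1, 5, 7}. A clique must lie in a single bag of any decomposition, so no decomposition can have width below 2. The upper and lower bounds meet at 2, so that is the treewidth.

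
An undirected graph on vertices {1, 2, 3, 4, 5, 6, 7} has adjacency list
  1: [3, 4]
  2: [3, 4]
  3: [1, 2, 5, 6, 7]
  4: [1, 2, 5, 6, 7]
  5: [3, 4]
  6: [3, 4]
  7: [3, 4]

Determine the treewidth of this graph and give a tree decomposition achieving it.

Treewidth 2.
One optimal decomposition is:
Bags: B1 = {3, 4, 6}  B2 = {3, 4, 5}  B3 = {3, 4, 7}  B4 = {1, 3, 4}  B5 = {2, 3, 4}
Tree: B1–B2, B2–B3, B3–B4, B4–B5

Each bag holds 3 vertices, so the decomposition has width 2, which upper-bounds the treewidth. For the lower bound, G contains the cycle 3–6–4–5–3, so G is not a forest; only forests have treewidth ≤ 1, hence tw(G) ≥ 2. Hence tw(G) = 2 exactly.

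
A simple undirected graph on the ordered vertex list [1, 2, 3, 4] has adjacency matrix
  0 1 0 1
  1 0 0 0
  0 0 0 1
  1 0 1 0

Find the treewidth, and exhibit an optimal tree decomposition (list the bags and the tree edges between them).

Each bag holds 2 vertices, so the decomposition has width 1, which upper-bounds the treewidth. Since G has at least one edge (e.g. 1–4), it is not an edgeless graph, so tw(G) ≥ 1. Combining the bounds, tw(G) = 1.

Treewidth 1.
One such decomposition:
Bags: B1 = {1, 4}  B2 = {3, 4}  B3 = {1, 2}
Tree: B1–B2, B1–B3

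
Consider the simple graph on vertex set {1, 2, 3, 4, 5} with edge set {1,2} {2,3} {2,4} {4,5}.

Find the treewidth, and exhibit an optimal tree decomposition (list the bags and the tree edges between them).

Every bag has size at most 2, so the width is 2 − 1 = 1 and tw(G) ≤ 1. Since G has at least one edge (e.g. 2–3), it is not an edgeless graph, so tw(G) ≥ 1. The upper and lower bounds meet at 1, so that is the treewidth.

Treewidth 1.
One optimal decomposition is:
Bags: B1 = {2, 3}  B2 = {1, 2}  B3 = {2, 4}  B4 = {4, 5}
Tree: B1–B2, B1–B3, B3–B4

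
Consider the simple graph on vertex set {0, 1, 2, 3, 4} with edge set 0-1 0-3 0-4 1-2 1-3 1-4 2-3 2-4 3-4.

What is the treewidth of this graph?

3

A width-3 tree decomposition is:
Bags: B1 = {1, 2, 3, 4}  B2 = {0, 1, 3, 4}
Tree: B1–B2
Each bag holds 4 vertices, so the decomposition has width 3, which upper-bounds the treewidth. For the lower bound, the 4 vertices {0, 1, 3, 4} are pairwise adjacent, and any tree decomposition puts a clique entirely inside one bag — forcing width ≥ 3. Therefore the treewidth is 3.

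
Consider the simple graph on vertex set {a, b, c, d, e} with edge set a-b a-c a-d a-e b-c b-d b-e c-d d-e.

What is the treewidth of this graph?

3

A width-3 tree decomposition is:
Bags: B1 = {a, b, c, d}  B2 = {a, b, d, e}
Tree: B1–B2
Every bag has size at most 4, so the width is 4 − 1 = 3 and tw(G) ≤ 3. On the other hand G contains the 4-clique {a, b, d, e}. A clique must lie in a single bag of any decomposition, so no decomposition can have width below 3. Therefore the treewidth is 3.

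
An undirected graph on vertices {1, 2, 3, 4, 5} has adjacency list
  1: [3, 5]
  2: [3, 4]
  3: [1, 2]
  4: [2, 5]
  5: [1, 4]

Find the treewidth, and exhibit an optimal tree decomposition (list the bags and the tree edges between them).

Treewidth 2.
One such decomposition:
Bags: B1 = {1, 3, 5}  B2 = {3, 4, 5}  B3 = {2, 3, 4}
Tree: B1–B2, B2–B3

The largest bag has 3 vertices, giving width 2; this decomposition certifies tw(G) ≤ 2. The edges 3–1–5–4–2–3 form a cycle, so G is not a tree and its treewidth is at least 2. Hence tw(G) = 2 exactly.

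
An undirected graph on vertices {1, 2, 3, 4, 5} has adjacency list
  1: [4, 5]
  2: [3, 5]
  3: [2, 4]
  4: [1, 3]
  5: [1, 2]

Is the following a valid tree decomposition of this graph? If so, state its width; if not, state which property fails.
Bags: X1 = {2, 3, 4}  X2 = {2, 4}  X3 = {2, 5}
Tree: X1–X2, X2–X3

No — vertex 1 appears in no bag.

A tree decomposition must satisfy three properties: every vertex lies in some bag; for every edge, both endpoints lie together in some bag; and for every vertex, the bags containing it form a connected subtree. Here vertex 1 appears in no bag, so the decomposition is invalid.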